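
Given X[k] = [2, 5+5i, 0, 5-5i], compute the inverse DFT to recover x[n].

x[n] = (1/4) Σ(k=0 to 3) X[k] · e^(2πikn/4)

Computing each x[n]:
x[0] = 3
x[1] = -2
x[2] = -2
x[3] = 3

x = [3, -2, -2, 3]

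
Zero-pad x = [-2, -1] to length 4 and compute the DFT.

Original 2-point DFT: [-3, -1]
Zero-padded 4-point DFT provides frequency interpolation.

DFT_4([x, 0, ...]) = [-3, -2+1i, -1, -2-1i]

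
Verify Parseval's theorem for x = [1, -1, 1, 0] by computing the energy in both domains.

Time domain:
Σ|x[n]|² = |1|² + |-1|² + |1|² + |0|² = 3.0000

Frequency domain:
(1/4)Σ|X[k]|² = (1/4)(|1|² + |1i|² + |3|² + |-1i|²) = (1/4)·12.0000 = 3.0000

Both sides agree, confirming Parseval's theorem.

Σ|x[n]|² = (1/N)Σ|X[k]|² = 3.0000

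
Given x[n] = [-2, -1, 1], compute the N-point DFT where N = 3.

X[k] = Σ(n=0 to 2) x[n] · ω_3^(nk)
where ω_3 = e^(-2πi/3)

Computing each X[k]:
X[0] = -2
X[1] = -2.0000+1.7321i
X[2] = -2.0000-1.7321i

X = [-2, -2.0000+1.7321i, -2.0000-1.7321i]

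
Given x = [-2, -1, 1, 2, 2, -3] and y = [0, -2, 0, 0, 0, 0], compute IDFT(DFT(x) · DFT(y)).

(x ⊛ y)[n] = Σ(m=0 to 5) x[m] · y[(n-m) mod 6]

Computing each output sample:
(x ⊛ y)[0] = 6
(x ⊛ y)[1] = 4
(x ⊛ y)[2] = 2
(x ⊛ y)[3] = -2
(x ⊛ y)[4] = -4
(x ⊛ y)[5] = -4

x ⊛ y = [6, 4, 2, -2, -4, -4]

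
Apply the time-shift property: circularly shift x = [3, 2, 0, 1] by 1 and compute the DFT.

Time shift by 1: X_shifted[k] = ω_4^(1k) · X[k]
Shifted x = [1, 3, 2, 0]

DFT(x[n-1]) = [6, -1-3i, 0, -1+3i]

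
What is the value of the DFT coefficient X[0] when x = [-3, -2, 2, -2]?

X[0] = Σ(n=0 to 3) x[n] · ω_4^0 = Σ x[n]
= (-3) + (-2) + (2) + (-2)

X[0] = -5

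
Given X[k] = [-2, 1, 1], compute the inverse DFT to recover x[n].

x[n] = (1/3) Σ(k=0 to 2) X[k] · e^(2πikn/3)

Computing each x[n]:
x[0] = 0
x[1] = -1
x[2] = -1

x = [0, -1, -1]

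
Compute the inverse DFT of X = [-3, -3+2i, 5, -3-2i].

x[n] = (1/4) Σ(k=0 to 3) X[k] · e^(2πikn/4)

Computing each x[n]:
x[0] = -1
x[1] = -3
x[2] = 2
x[3] = -1

x = [-1, -3, 2, -1]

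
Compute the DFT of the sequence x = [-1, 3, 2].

X[k] = Σ(n=0 to 2) x[n] · ω_3^(nk)
where ω_3 = e^(-2πi/3)

Computing each X[k]:
X[0] = 4
X[1] = -3.5000-0.8660i
X[2] = -3.5000+0.8660i

X = [4, -3.5000-0.8660i, -3.5000+0.8660i]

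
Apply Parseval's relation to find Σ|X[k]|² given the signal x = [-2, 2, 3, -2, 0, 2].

Parseval: Σ|x[n]|² = (1/N)Σ|X[k]|², so Σ|X[k]|² = N·Σ|x[n]|² = 6·25.0000

Σ|X[k]|² = N·Σ|x[n]|² = 6·25.0000 = 150.0000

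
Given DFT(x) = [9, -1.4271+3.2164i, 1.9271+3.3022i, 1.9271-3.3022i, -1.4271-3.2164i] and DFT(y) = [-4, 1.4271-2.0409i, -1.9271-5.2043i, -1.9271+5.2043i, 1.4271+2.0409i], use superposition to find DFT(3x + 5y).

By linearity: DFT(3x + 5y) = 3·DFT(x) + 5·DFT(y)
= 3·[9, -1.4271+3.2164i, 1.9271+3.3022i, 1.9271-3.3022i, -1.4271-3.2164i] + 5·[-4, 1.4271-2.0409i, -1.9271-5.2043i, -1.9271+5.2043i, 1.4271+2.0409i]

Computing element-wise:
Z[0] = 3·(9) + 5·(-4) = 7
Z[1] = 3·(-1.4271+3.2164i) + 5·(1.4271-2.0409i) = 2.8542-0.5553i
Z[2] = 3·(1.9271+3.3022i) + 5·(-1.9271-5.2043i) = -3.8542-16.1149i
Z[3] = 3·(1.9271-3.3022i) + 5·(-1.9271+5.2043i) = -3.8542+16.1149i
Z[4] = 3·(-1.4271-3.2164i) + 5·(1.4271+2.0409i) = 2.8542+0.5553i

DFT(3x + 5y) = 3·X + 5·Y = [7, 2.8542-0.5553i, -3.8542-16.1149i, -3.8542+16.1149i, 2.8542+0.5553i]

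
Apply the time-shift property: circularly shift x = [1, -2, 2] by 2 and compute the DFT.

Time shift by 2: X_shifted[k] = ω_3^(2k) · X[k]
Shifted x = [-2, 2, 1]

DFT(x[n-2]) = [1, -3.5000-0.8660i, -3.5000+0.8660i]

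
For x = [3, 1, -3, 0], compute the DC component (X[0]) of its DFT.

X[0] = Σ(n=0 to 3) x[n] · ω_4^0 = Σ x[n]
= (3) + (1) + (-3) + (0)

X[0] = 1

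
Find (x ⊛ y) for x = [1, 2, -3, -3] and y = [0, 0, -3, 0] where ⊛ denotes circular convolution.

(x ⊛ y)[n] = Σ(m=0 to 3) x[m] · y[(n-m) mod 4]

Computing each output sample:
(x ⊛ y)[0] = 9
(x ⊛ y)[1] = 9
(x ⊛ y)[2] = -3
(x ⊛ y)[3] = -6

x ⊛ y = [9, 9, -3, -6]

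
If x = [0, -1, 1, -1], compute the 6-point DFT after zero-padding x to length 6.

Original 4-point DFT: [-1, -1, 3, -1]
Zero-padded 6-point DFT provides frequency interpolation.

DFT_6([x, 0, ...]) = [-1, 0, -1.0000+1.7321i, 3, -1.0000-1.7321i, 0]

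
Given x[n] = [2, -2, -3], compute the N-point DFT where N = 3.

X[k] = Σ(n=0 to 2) x[n] · ω_3^(nk)
where ω_3 = e^(-2πi/3)

Computing each X[k]:
X[0] = -3
X[1] = 4.5000-0.8660i
X[2] = 4.5000+0.8660i

X = [-3, 4.5000-0.8660i, 4.5000+0.8660i]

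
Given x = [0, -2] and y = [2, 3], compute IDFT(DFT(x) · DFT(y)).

(x ⊛ y)[n] = Σ(m=0 to 1) x[m] · y[(n-m) mod 2]

Computing each output sample:
(x ⊛ y)[0] = -6
(x ⊛ y)[1] = -4

x ⊛ y = [-6, -4]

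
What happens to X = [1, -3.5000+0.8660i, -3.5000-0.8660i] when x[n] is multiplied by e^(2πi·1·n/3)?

Modulation property: DFT(ω_3^(-1n)·x[n]) = X[(k-1) mod 3], so circularly shift X by 1 positions.

X[k-1] = [-3.5000-0.8660i, 1, -3.5000+0.8660i]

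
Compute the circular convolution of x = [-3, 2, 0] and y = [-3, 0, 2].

(x ⊛ y)[n] = Σ(m=0 to 2) x[m] · y[(n-m) mod 3]

Computing each output sample:
(x ⊛ y)[0] = 13
(x ⊛ y)[1] = -6
(x ⊛ y)[2] = -6

x ⊛ y = [13, -6, -6]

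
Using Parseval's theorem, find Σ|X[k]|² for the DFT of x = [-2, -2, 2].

Parseval: Σ|x[n]|² = (1/N)Σ|X[k]|², so Σ|X[k]|² = N·Σ|x[n]|² = 3·12.0000

Σ|X[k]|² = N·Σ|x[n]|² = 3·12.0000 = 36.0000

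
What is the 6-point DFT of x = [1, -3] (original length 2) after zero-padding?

Original 2-point DFT: [-2, 4]
Zero-padded 6-point DFT provides frequency interpolation.

DFT_6([x, 0, ...]) = [-2, -0.5000+2.5981i, 2.5000+2.5981i, 4, 2.5000-2.5981i, -0.5000-2.5981i]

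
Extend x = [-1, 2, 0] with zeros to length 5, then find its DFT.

Original 3-point DFT: [1, -2.0000-1.7321i, -2.0000+1.7321i]
Zero-padded 5-point DFT provides frequency interpolation.

DFT_5([x, 0, ...]) = [1, -0.3820-1.9021i, -2.6180-1.1756i, -2.6180+1.1756i, -0.3820+1.9021i]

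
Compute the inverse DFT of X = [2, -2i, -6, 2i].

x[n] = (1/4) Σ(k=0 to 3) X[k] · e^(2πikn/4)

Computing each x[n]:
x[0] = -1
x[1] = 3
x[2] = -1
x[3] = 1

x = [-1, 3, -1, 1]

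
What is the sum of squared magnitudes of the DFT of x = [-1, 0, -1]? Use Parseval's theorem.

Parseval: Σ|x[n]|² = (1/N)Σ|X[k]|², so Σ|X[k]|² = N·Σ|x[n]|² = 3·2.0000

Σ|X[k]|² = N·Σ|x[n]|² = 3·2.0000 = 6.0000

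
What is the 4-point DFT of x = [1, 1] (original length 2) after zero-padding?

Original 2-point DFT: [2, 0]
Zero-padded 4-point DFT provides frequency interpolation.

DFT_4([x, 0, ...]) = [2, 1-1i, 0, 1+1i]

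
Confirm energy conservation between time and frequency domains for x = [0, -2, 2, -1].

Time domain:
Σ|x[n]|² = |0|² + |-2|² + |2|² + |-1|² = 9.0000

Frequency domain:
(1/4)Σ|X[k]|² = (1/4)(|-1|² + |-2+1i|² + |5|² + |-2-1i|²) = (1/4)·36.0000 = 9.0000

Both sides agree, confirming Parseval's theorem.

Σ|x[n]|² = (1/N)Σ|X[k]|² = 9.0000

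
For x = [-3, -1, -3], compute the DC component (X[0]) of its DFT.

X[0] = Σ(n=0 to 2) x[n] · ω_3^0 = Σ x[n]
= (-3) + (-1) + (-3)

X[0] = -7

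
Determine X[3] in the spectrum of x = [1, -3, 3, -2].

X[3] = Σ(n=0 to 3) x[n] · ω_4^(3n) where ω_4 = e^(-2πi/4)
= (1)·ω_4^0 + (-3)·ω_4^3 + (3)·ω_4^6 + (-2)·ω_4^9

X[3] = -2-1i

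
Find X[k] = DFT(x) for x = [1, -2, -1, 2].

X[k] = Σ(n=0 to 3) x[n] · ω_4^(nk)
where ω_4 = e^(-2πi/4)

Computing each X[k]:
X[0] = 0
X[1] = 2+4i
X[2] = 0
X[3] = 2-4i

X = [0, 2+4i, 0, 2-4i]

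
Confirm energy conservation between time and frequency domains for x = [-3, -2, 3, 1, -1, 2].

Time domain:
Σ|x[n]|² = |-3|² + |-2|² + |3|² + |1|² + |-1|² + |2|² = 28.0000

Frequency domain:
(1/6)Σ|X[k]|² = (1/6)(|0|² + |-5|² + |-3.0000+6.9282i|² + |-2|² + |-3.0000-6.9282i|² + |-5|²) = (1/6)·168.0000 = 28.0000

Both sides agree, confirming Parseval's theorem.

Σ|x[n]|² = (1/N)Σ|X[k]|² = 28.0000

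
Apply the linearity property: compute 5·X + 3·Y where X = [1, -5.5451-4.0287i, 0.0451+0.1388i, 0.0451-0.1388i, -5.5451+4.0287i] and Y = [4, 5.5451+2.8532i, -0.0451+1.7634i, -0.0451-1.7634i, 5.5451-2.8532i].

By linearity: DFT(5x + 3y) = 5·DFT(x) + 3·DFT(y)
= 5·[1, -5.5451-4.0287i, 0.0451+0.1388i, 0.0451-0.1388i, -5.5451+4.0287i] + 3·[4, 5.5451+2.8532i, -0.0451+1.7634i, -0.0451-1.7634i, 5.5451-2.8532i]

Computing element-wise:
Z[0] = 5·(1) + 3·(4) = 17
Z[1] = 5·(-5.5451-4.0287i) + 3·(5.5451+2.8532i) = -11.0902-11.5839i
Z[2] = 5·(0.0451+0.1388i) + 3·(-0.0451+1.7634i) = 0.0902+5.9842i
Z[3] = 5·(0.0451-0.1388i) + 3·(-0.0451-1.7634i) = 0.0902-5.9842i
Z[4] = 5·(-5.5451+4.0287i) + 3·(5.5451-2.8532i) = -11.0902+11.5839i

DFT(5x + 3y) = 5·X + 3·Y = [17, -11.0902-11.5839i, 0.0902+5.9842i, 0.0902-5.9842i, -11.0902+11.5839i]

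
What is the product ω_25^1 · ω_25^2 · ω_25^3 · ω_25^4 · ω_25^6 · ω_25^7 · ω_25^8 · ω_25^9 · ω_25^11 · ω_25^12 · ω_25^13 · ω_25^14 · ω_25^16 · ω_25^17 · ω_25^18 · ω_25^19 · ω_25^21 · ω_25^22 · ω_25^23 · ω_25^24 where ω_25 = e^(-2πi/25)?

The primitive 25th roots of unity are ω_25^k for k coprime to 25: k ∈ {1, 2, 3, 4, 6, 7, 8, 9, 11, 12, 13, 14, 16, 17, 18, 19, 21, 22, 23, 24}
Their product equals the constant term of the cyclotomic polynomial Φ_25(x) up to sign.
For n ≥ 3, the product of all primitive nth roots of unity is 1. (For n=1 it is 1; for n=2 it is -1.)

1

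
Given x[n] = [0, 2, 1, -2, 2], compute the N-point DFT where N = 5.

X[k] = Σ(n=0 to 4) x[n] · ω_5^(nk)
where ω_5 = e^(-2πi/5)

Computing each X[k]:
X[0] = 3
X[1] = 2.0451-1.7634i
X[2] = -3.5451+2.8532i
X[3] = -3.5451-2.8532i
X[4] = 2.0451+1.7634i

X = [3, 2.0451-1.7634i, -3.5451+2.8532i, -3.5451-2.8532i, 2.0451+1.7634i]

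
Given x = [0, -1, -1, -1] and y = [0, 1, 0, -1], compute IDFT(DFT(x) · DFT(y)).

(x ⊛ y)[n] = Σ(m=0 to 3) x[m] · y[(n-m) mod 4]

Computing each output sample:
(x ⊛ y)[0] = 0
(x ⊛ y)[1] = 1
(x ⊛ y)[2] = 0
(x ⊛ y)[3] = -1

x ⊛ y = [0, 1, 0, -1]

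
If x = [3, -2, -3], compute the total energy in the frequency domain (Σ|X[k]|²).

Parseval: Σ|x[n]|² = (1/N)Σ|X[k]|², so Σ|X[k]|² = N·Σ|x[n]|² = 3·22.0000

Σ|X[k]|² = N·Σ|x[n]|² = 3·22.0000 = 66.0000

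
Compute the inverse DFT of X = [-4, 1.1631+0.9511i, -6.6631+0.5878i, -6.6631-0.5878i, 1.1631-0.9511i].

x[n] = (1/5) Σ(k=0 to 4) X[k] · e^(2πikn/5)

Computing each x[n]:
x[0] = -3
x[1] = 1
x[2] = -2
x[3] = -2
x[4] = 2

x = [-3, 1, -2, -2, 2]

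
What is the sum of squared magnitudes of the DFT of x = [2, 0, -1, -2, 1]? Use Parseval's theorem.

Parseval: Σ|x[n]|² = (1/N)Σ|X[k]|², so Σ|X[k]|² = N·Σ|x[n]|² = 5·10.0000

Σ|X[k]|² = N·Σ|x[n]|² = 5·10.0000 = 50.0000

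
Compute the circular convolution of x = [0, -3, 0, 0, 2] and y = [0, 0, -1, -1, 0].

(x ⊛ y)[n] = Σ(m=0 to 4) x[m] · y[(n-m) mod 5]

Computing each output sample:
(x ⊛ y)[0] = 0
(x ⊛ y)[1] = -2
(x ⊛ y)[2] = -2
(x ⊛ y)[3] = 3
(x ⊛ y)[4] = 3

x ⊛ y = [0, -2, -2, 3, 3]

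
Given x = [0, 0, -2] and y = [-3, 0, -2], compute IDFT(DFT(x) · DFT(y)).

(x ⊛ y)[n] = Σ(m=0 to 2) x[m] · y[(n-m) mod 3]

Computing each output sample:
(x ⊛ y)[0] = 0
(x ⊛ y)[1] = 4
(x ⊛ y)[2] = 6

x ⊛ y = [0, 4, 6]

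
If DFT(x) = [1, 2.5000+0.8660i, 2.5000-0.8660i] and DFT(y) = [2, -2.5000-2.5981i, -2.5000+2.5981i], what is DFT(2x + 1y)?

By linearity: DFT(2x + 1y) = 2·DFT(x) + 1·DFT(y)
= 2·[1, 2.5000+0.8660i, 2.5000-0.8660i] + 1·[2, -2.5000-2.5981i, -2.5000+2.5981i]

Computing element-wise:
Z[0] = 2·(1) + 1·(2) = 4
Z[1] = 2·(2.5000+0.8660i) + 1·(-2.5000-2.5981i) = 2.5000-0.8661i
Z[2] = 2·(2.5000-0.8660i) + 1·(-2.5000+2.5981i) = 2.5000+0.8661i

DFT(2x + 1y) = 2·X + 1·Y = [4, 2.5000-0.8661i, 2.5000+0.8661i]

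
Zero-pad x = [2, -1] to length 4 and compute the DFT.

Original 2-point DFT: [1, 3]
Zero-padded 4-point DFT provides frequency interpolation.

DFT_4([x, 0, ...]) = [1, 2+1i, 3, 2-1i]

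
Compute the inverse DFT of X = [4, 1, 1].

x[n] = (1/3) Σ(k=0 to 2) X[k] · e^(2πikn/3)

Computing each x[n]:
x[0] = 2
x[1] = 1
x[2] = 1

x = [2, 1, 1]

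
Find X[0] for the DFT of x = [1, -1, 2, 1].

X[0] = Σ(n=0 to 3) x[n] · ω_4^0 = Σ x[n]
= (1) + (-1) + (2) + (1)

X[0] = 3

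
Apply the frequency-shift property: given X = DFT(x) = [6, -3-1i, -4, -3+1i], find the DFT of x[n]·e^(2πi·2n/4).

Modulation property: DFT(ω_4^(-2n)·x[n]) = X[(k-2) mod 4], so circularly shift X by 2 positions.

X[k-2] = [-4, -3+1i, 6, -3-1i]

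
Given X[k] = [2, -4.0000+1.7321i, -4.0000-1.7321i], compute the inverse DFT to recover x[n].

x[n] = (1/3) Σ(k=0 to 2) X[k] · e^(2πikn/3)

Computing each x[n]:
x[0] = -2
x[1] = 1
x[2] = 3

x = [-2, 1, 3]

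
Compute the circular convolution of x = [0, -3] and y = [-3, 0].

(x ⊛ y)[n] = Σ(m=0 to 1) x[m] · y[(n-m) mod 2]

Computing each output sample:
(x ⊛ y)[0] = 0
(x ⊛ y)[1] = 9

x ⊛ y = [0, 9]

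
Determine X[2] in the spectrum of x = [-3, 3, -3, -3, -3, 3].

X[2] = Σ(n=0 to 5) x[n] · ω_6^(2n) where ω_6 = e^(-2πi/6)
= (-3)·ω_6^0 + (3)·ω_6^2 + (-3)·ω_6^4 + (-3)·ω_6^6 + (-3)·ω_6^8 + (3)·ω_6^10

X[2] = -6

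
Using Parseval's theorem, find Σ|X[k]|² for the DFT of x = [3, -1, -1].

Parseval: Σ|x[n]|² = (1/N)Σ|X[k]|², so Σ|X[k]|² = N·Σ|x[n]|² = 3·11.0000

Σ|X[k]|² = N·Σ|x[n]|² = 3·11.0000 = 33.0000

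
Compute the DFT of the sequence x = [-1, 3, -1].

X[k] = Σ(n=0 to 2) x[n] · ω_3^(nk)
where ω_3 = e^(-2πi/3)

Computing each X[k]:
X[0] = 1
X[1] = -2.0000-3.4641i
X[2] = -2.0000+3.4641i

X = [1, -2.0000-3.4641i, -2.0000+3.4641i]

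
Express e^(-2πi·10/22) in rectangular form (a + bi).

ω_22^10 = e^(-2πi·10/22)
= cos(-2π·10/22) + i·sin(-2π·10/22)
= cos(-20π/22) + i·sin(-20π/22)

ω_22^10 = cos(-20π/22) + i·sin(-20π/22) = -0.9595-0.2817i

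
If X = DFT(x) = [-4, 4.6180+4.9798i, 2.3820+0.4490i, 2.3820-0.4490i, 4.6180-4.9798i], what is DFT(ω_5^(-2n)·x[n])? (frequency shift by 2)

Modulation property: DFT(ω_5^(-2n)·x[n]) = X[(k-2) mod 5], so circularly shift X by 2 positions.

X[k-2] = [2.3820-0.4490i, 4.6180-4.9798i, -4, 4.6180+4.9798i, 2.3820+0.4490i]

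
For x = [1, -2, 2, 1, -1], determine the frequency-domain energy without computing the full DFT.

Parseval: Σ|x[n]|² = (1/N)Σ|X[k]|², so Σ|X[k]|² = N·Σ|x[n]|² = 5·11.0000

Σ|X[k]|² = N·Σ|x[n]|² = 5·11.0000 = 55.0000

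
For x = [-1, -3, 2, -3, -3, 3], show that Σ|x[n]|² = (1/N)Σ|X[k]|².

Time domain:
Σ|x[n]|² = |-1|² + |-3|² + |2|² + |-3|² + |-3|² + |3|² = 41.0000

Frequency domain:
(1/6)Σ|X[k]|² = (1/6)(|-5|² + |2.5000+0.8660i|² + |-3.5000+9.5263i|² + |1|² + |-3.5000-9.5263i|² + |2.5000-0.8660i|²) = (1/6)·246.0000 = 41.0000

Both sides agree, confirming Parseval's theorem.

Σ|x[n]|² = (1/N)Σ|X[k]|² = 41.0000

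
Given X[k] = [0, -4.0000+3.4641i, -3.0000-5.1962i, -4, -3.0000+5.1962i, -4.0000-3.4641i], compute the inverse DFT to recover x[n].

x[n] = (1/6) Σ(k=0 to 5) X[k] · e^(2πikn/6)

Computing each x[n]:
x[0] = -3
x[1] = 1
x[2] = -2
x[3] = 1
x[4] = 3
x[5] = 0

x = [-3, 1, -2, 1, 3, 0]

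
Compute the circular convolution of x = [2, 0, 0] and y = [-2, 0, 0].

(x ⊛ y)[n] = Σ(m=0 to 2) x[m] · y[(n-m) mod 3]

Computing each output sample:
(x ⊛ y)[0] = -4
(x ⊛ y)[1] = 0
(x ⊛ y)[2] = 0

x ⊛ y = [-4, 0, 0]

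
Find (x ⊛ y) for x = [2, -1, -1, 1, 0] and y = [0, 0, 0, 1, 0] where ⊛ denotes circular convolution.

(x ⊛ y)[n] = Σ(m=0 to 4) x[m] · y[(n-m) mod 5]

Computing each output sample:
(x ⊛ y)[0] = -1
(x ⊛ y)[1] = 1
(x ⊛ y)[2] = 0
(x ⊛ y)[3] = 2
(x ⊛ y)[4] = -1

x ⊛ y = [-1, 1, 0, 2, -1]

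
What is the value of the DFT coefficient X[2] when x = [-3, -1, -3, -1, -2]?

X[2] = Σ(n=0 to 4) x[n] · ω_5^(2n) where ω_5 = e^(-2πi/5)
= (-3)·ω_5^0 + (-1)·ω_5^2 + (-3)·ω_5^4 + (-1)·ω_5^6 + (-2)·ω_5^8

X[2] = -1.8090-2.4899i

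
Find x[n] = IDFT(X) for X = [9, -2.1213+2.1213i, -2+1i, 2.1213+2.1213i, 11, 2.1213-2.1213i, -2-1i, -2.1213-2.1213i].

x[n] = (1/8) Σ(k=0 to 7) X[k] · e^(2πikn/8)

Computing each x[n]:
x[0] = 2
x[1] = -2
x[2] = 3
x[3] = 0
x[4] = 2
x[5] = 1
x[6] = 3
x[7] = 0

x = [2, -2, 3, 0, 2, 1, 3, 0]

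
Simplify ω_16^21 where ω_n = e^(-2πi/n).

Since ω_16^16 = 1, powers reduce modulo 16.
21 mod 16 = 5
So ω_16^21 = ω_16^5 = e^(-2πi·5/16)

ω_16^21 = ω_16^5 = -0.3827-0.9239i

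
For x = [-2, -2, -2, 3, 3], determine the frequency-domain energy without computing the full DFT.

Parseval: Σ|x[n]|² = (1/N)Σ|X[k]|², so Σ|X[k]|² = N·Σ|x[n]|² = 5·30.0000

Σ|X[k]|² = N·Σ|x[n]|² = 5·30.0000 = 150.0000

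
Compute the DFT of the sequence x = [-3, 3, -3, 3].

X[k] = Σ(n=0 to 3) x[n] · ω_4^(nk)
where ω_4 = e^(-2πi/4)

Computing each X[k]:
X[0] = 0
X[1] = 0
X[2] = -12
X[3] = 0

X = [0, 0, -12, 0]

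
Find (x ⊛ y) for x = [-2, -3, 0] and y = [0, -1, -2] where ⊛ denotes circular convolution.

(x ⊛ y)[n] = Σ(m=0 to 2) x[m] · y[(n-m) mod 3]

Computing each output sample:
(x ⊛ y)[0] = 6
(x ⊛ y)[1] = 2
(x ⊛ y)[2] = 7

x ⊛ y = [6, 2, 7]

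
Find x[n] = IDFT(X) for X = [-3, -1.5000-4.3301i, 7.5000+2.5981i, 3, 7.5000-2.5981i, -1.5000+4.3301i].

x[n] = (1/6) Σ(k=0 to 5) X[k] · e^(2πikn/6)

Computing each x[n]:
x[0] = 2
x[1] = -2
x[2] = 1
x[3] = 2
x[4] = -3
x[5] = -3

x = [2, -2, 1, 2, -3, -3]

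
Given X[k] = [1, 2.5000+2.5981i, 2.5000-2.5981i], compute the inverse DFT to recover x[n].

x[n] = (1/3) Σ(k=0 to 2) X[k] · e^(2πikn/3)

Computing each x[n]:
x[0] = 2
x[1] = -2
x[2] = 1

x = [2, -2, 1]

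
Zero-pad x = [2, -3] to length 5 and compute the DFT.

Original 2-point DFT: [-1, 5]
Zero-padded 5-point DFT provides frequency interpolation.

DFT_5([x, 0, ...]) = [-1, 1.0729+2.8532i, 4.4271+1.7634i, 4.4271-1.7634i, 1.0729-2.8532i]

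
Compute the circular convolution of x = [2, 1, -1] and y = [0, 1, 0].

(x ⊛ y)[n] = Σ(m=0 to 2) x[m] · y[(n-m) mod 3]

Computing each output sample:
(x ⊛ y)[0] = -1
(x ⊛ y)[1] = 2
(x ⊛ y)[2] = 1

x ⊛ y = [-1, 2, 1]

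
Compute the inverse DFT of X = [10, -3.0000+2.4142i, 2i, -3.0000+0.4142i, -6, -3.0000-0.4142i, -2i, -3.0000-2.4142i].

x[n] = (1/8) Σ(k=0 to 7) X[k] · e^(2πikn/8)

Computing each x[n]:
x[0] = -1
x[1] = 1
x[2] = 0
x[3] = 2
x[4] = 2
x[5] = 2
x[6] = 1
x[7] = 3

x = [-1, 1, 0, 2, 2, 2, 1, 3]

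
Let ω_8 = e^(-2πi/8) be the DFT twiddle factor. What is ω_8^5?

ω_8^5 = e^(-2πi·5/8)
= cos(-2π·5/8) + i·sin(-2π·5/8)
= cos(-10π/8) + i·sin(-10π/8)

ω_8^5 = cos(-10π/8) + i·sin(-10π/8) = -0.7071+0.7071i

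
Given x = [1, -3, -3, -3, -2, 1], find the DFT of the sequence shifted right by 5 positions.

Time shift by 5: X_shifted[k] = ω_6^(5k) · X[k]
Shifted x = [-3, -3, -3, -2, 1, 1]

DFT(x[n-5]) = [-9, -1.0000+6.9282i, -3, -1, -3, -1.0000-6.9282i]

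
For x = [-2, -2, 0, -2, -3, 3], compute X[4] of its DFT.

X[4] = Σ(n=0 to 5) x[n] · ω_6^(4n) where ω_6 = e^(-2πi/6)
= (-2)·ω_6^0 + (-2)·ω_6^4 + (0)·ω_6^8 + (-2)·ω_6^12 + (-3)·ω_6^16 + (3)·ω_6^20

X[4] = -3.0000-6.9282i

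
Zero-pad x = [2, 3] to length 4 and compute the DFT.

Original 2-point DFT: [5, -1]
Zero-padded 4-point DFT provides frequency interpolation.

DFT_4([x, 0, ...]) = [5, 2-3i, -1, 2+3i]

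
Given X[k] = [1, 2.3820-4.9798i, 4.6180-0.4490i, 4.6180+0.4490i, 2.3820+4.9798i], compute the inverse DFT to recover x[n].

x[n] = (1/5) Σ(k=0 to 4) X[k] · e^(2πikn/5)

Computing each x[n]:
x[0] = 3
x[1] = 1
x[2] = 1
x[3] = -1
x[4] = -3

x = [3, 1, 1, -1, -3]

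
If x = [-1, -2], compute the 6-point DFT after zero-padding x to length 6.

Original 2-point DFT: [-3, 1]
Zero-padded 6-point DFT provides frequency interpolation.

DFT_6([x, 0, ...]) = [-3, -2.0000+1.7321i, 1.7321i, 1, -1.7321i, -2.0000-1.7321i]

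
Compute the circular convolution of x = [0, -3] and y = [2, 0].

(x ⊛ y)[n] = Σ(m=0 to 1) x[m] · y[(n-m) mod 2]

Computing each output sample:
(x ⊛ y)[0] = 0
(x ⊛ y)[1] = -6

x ⊛ y = [0, -6]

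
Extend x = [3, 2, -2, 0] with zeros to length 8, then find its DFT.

Original 4-point DFT: [3, 5-2i, -1, 5+2i]
Zero-padded 8-point DFT provides frequency interpolation.

DFT_8([x, 0, ...]) = [3, 4.4142+0.5858i, 5-2i, 1.5858-3.4142i, -1, 1.5858+3.4142i, 5+2i, 4.4142-0.5858i]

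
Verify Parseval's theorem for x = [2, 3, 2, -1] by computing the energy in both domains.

Time domain:
Σ|x[n]|² = |2|² + |3|² + |2|² + |-1|² = 18.0000

Frequency domain:
(1/4)Σ|X[k]|² = (1/4)(|6|² + |-4i|² + |2|² + |4i|²) = (1/4)·72.0000 = 18.0000

Both sides agree, confirming Parseval's theorem.

Σ|x[n]|² = (1/N)Σ|X[k]|² = 18.0000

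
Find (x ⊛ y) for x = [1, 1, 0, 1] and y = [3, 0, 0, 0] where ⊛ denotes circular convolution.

(x ⊛ y)[n] = Σ(m=0 to 3) x[m] · y[(n-m) mod 4]

Computing each output sample:
(x ⊛ y)[0] = 3
(x ⊛ y)[1] = 3
(x ⊛ y)[2] = 0
(x ⊛ y)[3] = 3

x ⊛ y = [3, 3, 0, 3]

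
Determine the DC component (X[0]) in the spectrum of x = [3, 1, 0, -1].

X[0] = Σ(n=0 to 3) x[n] · ω_4^0 = Σ x[n]
= (3) + (1) + (0) + (-1)

X[0] = 3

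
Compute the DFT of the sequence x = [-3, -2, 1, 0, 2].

X[k] = Σ(n=0 to 4) x[n] · ω_5^(nk)
where ω_5 = e^(-2πi/5)

Computing each X[k]:
X[0] = -2
X[1] = -3.8090+3.2164i
X[2] = -2.6910+3.3022i
X[3] = -2.6910-3.3022i
X[4] = -3.8090-3.2164i

X = [-2, -3.8090+3.2164i, -2.6910+3.3022i, -2.6910-3.3022i, -3.8090-3.2164i]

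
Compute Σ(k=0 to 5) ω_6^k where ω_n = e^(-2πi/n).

Sum of all nth roots of unity equals 0 for n > 1 (geometric series with r ≠ 1).

0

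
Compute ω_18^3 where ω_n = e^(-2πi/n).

ω_18^3 = e^(-2πi·3/18)
= cos(-2π·3/18) + i·sin(-2π·3/18)
= cos(-6π/18) + i·sin(-6π/18)

ω_18^3 = cos(-6π/18) + i·sin(-6π/18) = 0.5000-0.8660i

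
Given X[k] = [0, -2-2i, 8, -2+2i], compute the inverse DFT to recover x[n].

x[n] = (1/4) Σ(k=0 to 3) X[k] · e^(2πikn/4)

Computing each x[n]:
x[0] = 1
x[1] = -1
x[2] = 3
x[3] = -3

x = [1, -1, 3, -3]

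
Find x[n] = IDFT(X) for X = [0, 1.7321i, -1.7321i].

x[n] = (1/3) Σ(k=0 to 2) X[k] · e^(2πikn/3)

Computing each x[n]:
x[0] = 0
x[1] = -1
x[2] = 1

x = [0, -1, 1]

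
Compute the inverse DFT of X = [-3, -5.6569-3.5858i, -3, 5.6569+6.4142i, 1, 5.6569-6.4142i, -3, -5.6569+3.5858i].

x[n] = (1/8) Σ(k=0 to 7) X[k] · e^(2πikn/8)

Computing each x[n]:
x[0] = -1
x[1] = -3
x[2] = 3
x[3] = 1
x[4] = -1
x[5] = 2
x[6] = -2
x[7] = -2

x = [-1, -3, 3, 1, -1, 2, -2, -2]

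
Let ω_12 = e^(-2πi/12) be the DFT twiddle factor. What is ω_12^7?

ω_12^7 = e^(-2πi·7/12)
= cos(-2π·7/12) + i·sin(-2π·7/12)
= cos(-14π/12) + i·sin(-14π/12)

ω_12^7 = cos(-14π/12) + i·sin(-14π/12) = -0.8660+0.5000i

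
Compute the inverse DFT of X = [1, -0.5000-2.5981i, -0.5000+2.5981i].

x[n] = (1/3) Σ(k=0 to 2) X[k] · e^(2πikn/3)

Computing each x[n]:
x[0] = 0
x[1] = 2
x[2] = -1

x = [0, 2, -1]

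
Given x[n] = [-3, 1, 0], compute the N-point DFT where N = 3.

X[k] = Σ(n=0 to 2) x[n] · ω_3^(nk)
where ω_3 = e^(-2πi/3)

Computing each X[k]:
X[0] = -2
X[1] = -3.5000-0.8660i
X[2] = -3.5000+0.8660i

X = [-2, -3.5000-0.8660i, -3.5000+0.8660i]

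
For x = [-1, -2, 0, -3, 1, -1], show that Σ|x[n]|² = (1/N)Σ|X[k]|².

Time domain:
Σ|x[n]|² = |-1|² + |-2|² + |0|² + |-3|² + |1|² + |-1|² = 16.0000

Frequency domain:
(1/6)Σ|X[k]|² = (1/6)(|-6|² + |1.7321i|² + |-3|² + |6|² + |-3|² + |-1.7321i|²) = (1/6)·96.0000 = 16.0000

Both sides agree, confirming Parseval's theorem.

Σ|x[n]|² = (1/N)Σ|X[k]|² = 16.0000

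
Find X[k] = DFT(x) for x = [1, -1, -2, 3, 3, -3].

X[k] = Σ(n=0 to 5) x[n] · ω_6^(nk)
where ω_6 = e^(-2πi/6)

Computing each X[k]:
X[0] = 1
X[1] = -4.5000+2.5981i
X[2] = 5.5000-6.0622i
X[3] = 3
X[4] = 5.5000+6.0622i
X[5] = -4.5000-2.5981i

X = [1, -4.5000+2.5981i, 5.5000-6.0622i, 3, 5.5000+6.0622i, -4.5000-2.5981i]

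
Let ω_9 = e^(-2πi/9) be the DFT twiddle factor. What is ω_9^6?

ω_9^6 = e^(-2πi·6/9)
= cos(-2π·6/9) + i·sin(-2π·6/9)
= cos(-12π/9) + i·sin(-12π/9)

ω_9^6 = cos(-12π/9) + i·sin(-12π/9) = -0.5000+0.8660i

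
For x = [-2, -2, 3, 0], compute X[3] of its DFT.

X[3] = Σ(n=0 to 3) x[n] · ω_4^(3n) where ω_4 = e^(-2πi/4)
= (-2)·ω_4^0 + (-2)·ω_4^3 + (3)·ω_4^6 + (0)·ω_4^9

X[3] = -5-2i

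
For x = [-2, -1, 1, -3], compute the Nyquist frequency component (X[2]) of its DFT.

X[2] = Σ(n=0 to 3) x[n] · ω_4^(2n) where ω_4 = e^(-2πi/4)
= (-2)·ω_4^0 + (-1)·ω_4^2 + (1)·ω_4^4 + (-3)·ω_4^6

X[2] = 3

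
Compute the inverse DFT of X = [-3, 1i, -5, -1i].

x[n] = (1/4) Σ(k=0 to 3) X[k] · e^(2πikn/4)

Computing each x[n]:
x[0] = -2
x[1] = 0
x[2] = -2
x[3] = 1

x = [-2, 0, -2, 1]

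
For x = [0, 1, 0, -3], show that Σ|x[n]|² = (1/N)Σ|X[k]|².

Time domain:
Σ|x[n]|² = |0|² + |1|² + |0|² + |-3|² = 10.0000

Frequency domain:
(1/4)Σ|X[k]|² = (1/4)(|-2|² + |-4i|² + |2|² + |4i|²) = (1/4)·40.0000 = 10.0000

Both sides agree, confirming Parseval's theorem.

Σ|x[n]|² = (1/N)Σ|X[k]|² = 10.0000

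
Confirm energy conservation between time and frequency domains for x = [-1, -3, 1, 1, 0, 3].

Time domain:
Σ|x[n]|² = |-1|² + |-3|² + |1|² + |1|² + |0|² + |3|² = 21.0000

Frequency domain:
(1/6)Σ|X[k]|² = (1/6)(|1|² + |-2.5000+4.3301i|² + |-0.5000+6.0622i|² + |-1|² + |-0.5000-6.0622i|² + |-2.5000-4.3301i|²) = (1/6)·126.0000 = 21.0000

Both sides agree, confirming Parseval's theorem.

Σ|x[n]|² = (1/N)Σ|X[k]|² = 21.0000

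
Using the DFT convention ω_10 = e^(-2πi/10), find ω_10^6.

ω_10^6 = e^(-2πi·6/10)
= cos(-2π·6/10) + i·sin(-2π·6/10)
= cos(-12π/10) + i·sin(-12π/10)

ω_10^6 = cos(-12π/10) + i·sin(-12π/10) = -0.8090+0.5878i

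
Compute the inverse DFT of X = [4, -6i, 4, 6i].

x[n] = (1/4) Σ(k=0 to 3) X[k] · e^(2πikn/4)

Computing each x[n]:
x[0] = 2
x[1] = 3
x[2] = 2
x[3] = -3

x = [2, 3, 2, -3]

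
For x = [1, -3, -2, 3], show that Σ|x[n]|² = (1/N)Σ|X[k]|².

Time domain:
Σ|x[n]|² = |1|² + |-3|² + |-2|² + |3|² = 23.0000

Frequency domain:
(1/4)Σ|X[k]|² = (1/4)(|-1|² + |3+6i|² + |-1|² + |3-6i|²) = (1/4)·92.0000 = 23.0000

Both sides agree, confirming Parseval's theorem.

Σ|x[n]|² = (1/N)Σ|X[k]|² = 23.0000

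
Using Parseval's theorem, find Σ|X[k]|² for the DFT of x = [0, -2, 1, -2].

Parseval: Σ|x[n]|² = (1/N)Σ|X[k]|², so Σ|X[k]|² = N·Σ|x[n]|² = 4·9.0000

Σ|X[k]|² = N·Σ|x[n]|² = 4·9.0000 = 36.0000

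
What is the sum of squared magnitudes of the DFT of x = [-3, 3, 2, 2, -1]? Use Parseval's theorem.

Parseval: Σ|x[n]|² = (1/N)Σ|X[k]|², so Σ|X[k]|² = N·Σ|x[n]|² = 5·27.0000

Σ|X[k]|² = N·Σ|x[n]|² = 5·27.0000 = 135.0000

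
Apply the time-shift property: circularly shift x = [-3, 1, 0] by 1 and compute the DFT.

Time shift by 1: X_shifted[k] = ω_3^(1k) · X[k]
Shifted x = [0, -3, 1]

DFT(x[n-1]) = [-2, 1.0000+3.4641i, 1.0000-3.4641i]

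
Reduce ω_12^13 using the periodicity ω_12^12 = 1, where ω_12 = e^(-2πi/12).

Since ω_12^12 = 1, powers reduce modulo 12.
13 mod 12 = 1
So ω_12^13 = ω_12^1 = e^(-2πi·1/12)

ω_12^13 = ω_12^1 = 0.8660-0.5000i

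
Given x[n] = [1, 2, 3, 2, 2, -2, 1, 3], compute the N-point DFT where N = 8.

X[k] = Σ(n=0 to 7) x[n] · ω_8^(nk)
where ω_8 = e^(-2πi/8)

Computing each X[k]:
X[0] = 12
X[1] = 2.5355-4.1213i
X[2] = -1+5i
X[3] = -4.5355-0.1213i
X[4] = 2
X[5] = -4.5355+0.1213i
X[6] = -1-5i
X[7] = 2.5355+4.1213i

X = [12, 2.5355-4.1213i, -1+5i, -4.5355-0.1213i, 2, -4.5355+0.1213i, -1-5i, 2.5355+4.1213i]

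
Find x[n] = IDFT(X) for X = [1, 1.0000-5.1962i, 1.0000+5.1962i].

x[n] = (1/3) Σ(k=0 to 2) X[k] · e^(2πikn/3)

Computing each x[n]:
x[0] = 1
x[1] = 3
x[2] = -3

x = [1, 3, -3]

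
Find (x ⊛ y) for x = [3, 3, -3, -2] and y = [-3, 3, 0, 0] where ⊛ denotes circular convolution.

(x ⊛ y)[n] = Σ(m=0 to 3) x[m] · y[(n-m) mod 4]

Computing each output sample:
(x ⊛ y)[0] = -15
(x ⊛ y)[1] = 0
(x ⊛ y)[2] = 18
(x ⊛ y)[3] = -3

x ⊛ y = [-15, 0, 18, -3]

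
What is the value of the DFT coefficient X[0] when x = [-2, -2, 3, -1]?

X[0] = Σ(n=0 to 3) x[n] · ω_4^0 = Σ x[n]
= (-2) + (-2) + (3) + (-1)

X[0] = -2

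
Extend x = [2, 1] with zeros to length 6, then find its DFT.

Original 2-point DFT: [3, 1]
Zero-padded 6-point DFT provides frequency interpolation.

DFT_6([x, 0, ...]) = [3, 2.5000-0.8660i, 1.5000-0.8660i, 1, 1.5000+0.8660i, 2.5000+0.8660i]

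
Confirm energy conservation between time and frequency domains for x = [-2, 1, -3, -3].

Time domain:
Σ|x[n]|² = |-2|² + |1|² + |-3|² + |-3|² = 23.0000

Frequency domain:
(1/4)Σ|X[k]|² = (1/4)(|-7|² + |1-4i|² + |-3|² + |1+4i|²) = (1/4)·92.0000 = 23.0000

Both sides agree, confirming Parseval's theorem.

Σ|x[n]|² = (1/N)Σ|X[k]|² = 23.0000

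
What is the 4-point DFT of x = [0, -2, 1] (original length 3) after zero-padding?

Original 3-point DFT: [-1, 0.5000+2.5981i, 0.5000-2.5981i]
Zero-padded 4-point DFT provides frequency interpolation.

DFT_4([x, 0, ...]) = [-1, -1+2i, 3, -1-2i]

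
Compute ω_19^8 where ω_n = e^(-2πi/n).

ω_19^8 = e^(-2πi·8/19)
= cos(-2π·8/19) + i·sin(-2π·8/19)
= cos(-16π/19) + i·sin(-16π/19)

ω_19^8 = cos(-16π/19) + i·sin(-16π/19) = -0.8795-0.4759i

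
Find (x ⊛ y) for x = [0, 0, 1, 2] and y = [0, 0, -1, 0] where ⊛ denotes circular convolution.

(x ⊛ y)[n] = Σ(m=0 to 3) x[m] · y[(n-m) mod 4]

Computing each output sample:
(x ⊛ y)[0] = -1
(x ⊛ y)[1] = -2
(x ⊛ y)[2] = 0
(x ⊛ y)[3] = 0

x ⊛ y = [-1, -2, 0, 0]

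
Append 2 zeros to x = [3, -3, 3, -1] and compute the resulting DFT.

Original 4-point DFT: [2, 2i, 10, -2i]
Zero-padded 6-point DFT provides frequency interpolation.

DFT_6([x, 0, ...]) = [2, 1, 2.0000+5.1962i, 10, 2.0000-5.1962i, 1]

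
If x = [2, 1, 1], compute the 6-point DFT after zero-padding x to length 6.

Original 3-point DFT: [4, 1, 1]
Zero-padded 6-point DFT provides frequency interpolation.

DFT_6([x, 0, ...]) = [4, 2.0000-1.7321i, 1, 2, 1, 2.0000+1.7321i]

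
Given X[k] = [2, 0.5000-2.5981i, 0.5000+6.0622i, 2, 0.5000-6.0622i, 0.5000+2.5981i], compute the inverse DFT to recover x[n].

x[n] = (1/6) Σ(k=0 to 5) X[k] · e^(2πikn/6)

Computing each x[n]:
x[0] = 1
x[1] = -1
x[2] = 3
x[3] = 0
x[4] = -2
x[5] = 1

x = [1, -1, 3, 0, -2, 1]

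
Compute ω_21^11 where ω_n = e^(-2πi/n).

ω_21^11 = e^(-2πi·11/21)
= cos(-2π·11/21) + i·sin(-2π·11/21)
= cos(-22π/21) + i·sin(-22π/21)

ω_21^11 = cos(-22π/21) + i·sin(-22π/21) = -0.9888+0.1490i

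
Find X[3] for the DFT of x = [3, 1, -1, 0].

X[3] = Σ(n=0 to 3) x[n] · ω_4^(3n) where ω_4 = e^(-2πi/4)
= (3)·ω_4^0 + (1)·ω_4^3 + (-1)·ω_4^6 + (0)·ω_4^9

X[3] = 4+1i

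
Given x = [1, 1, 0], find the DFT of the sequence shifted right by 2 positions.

Time shift by 2: X_shifted[k] = ω_3^(2k) · X[k]
Shifted x = [1, 0, 1]

DFT(x[n-2]) = [2, 0.5000+0.8660i, 0.5000-0.8660i]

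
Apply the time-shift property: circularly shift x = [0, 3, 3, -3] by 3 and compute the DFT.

Time shift by 3: X_shifted[k] = ω_4^(3k) · X[k]
Shifted x = [3, 3, -3, 0]

DFT(x[n-3]) = [3, 6-3i, -3, 6+3i]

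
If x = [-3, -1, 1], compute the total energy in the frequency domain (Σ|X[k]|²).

Parseval: Σ|x[n]|² = (1/N)Σ|X[k]|², so Σ|X[k]|² = N·Σ|x[n]|² = 3·11.0000

Σ|X[k]|² = N·Σ|x[n]|² = 3·11.0000 = 33.0000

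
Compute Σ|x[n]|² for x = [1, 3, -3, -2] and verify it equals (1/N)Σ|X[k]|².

Time domain:
Σ|x[n]|² = |1|² + |3|² + |-3|² + |-2|² = 23.0000

Frequency domain:
(1/4)Σ|X[k]|² = (1/4)(|-1|² + |4-5i|² + |-3|² + |4+5i|²) = (1/4)·92.0000 = 23.0000

Both sides agree, confirming Parseval's theorem.

Σ|x[n]|² = (1/N)Σ|X[k]|² = 23.0000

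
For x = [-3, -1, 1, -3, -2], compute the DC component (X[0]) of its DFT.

X[0] = Σ(n=0 to 4) x[n] · ω_5^0 = Σ x[n]
= (-3) + (-1) + (1) + (-3) + (-2)

X[0] = -8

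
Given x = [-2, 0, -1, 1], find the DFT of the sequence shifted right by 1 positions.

Time shift by 1: X_shifted[k] = ω_4^(1k) · X[k]
Shifted x = [1, -2, 0, -1]

DFT(x[n-1]) = [-2, 1+1i, 4, 1-1i]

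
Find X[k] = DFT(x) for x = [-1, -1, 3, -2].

X[k] = Σ(n=0 to 3) x[n] · ω_4^(nk)
where ω_4 = e^(-2πi/4)

Computing each X[k]:
X[0] = -1
X[1] = -4-1i
X[2] = 5
X[3] = -4+1i

X = [-1, -4-1i, 5, -4+1i]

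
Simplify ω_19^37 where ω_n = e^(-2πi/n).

Since ω_19^19 = 1, powers reduce modulo 19.
37 mod 19 = 18
So ω_19^37 = ω_19^18 = e^(-2πi·18/19)

ω_19^37 = ω_19^18 = 0.9458+0.3247i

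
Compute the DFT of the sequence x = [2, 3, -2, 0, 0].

X[k] = Σ(n=0 to 4) x[n] · ω_5^(nk)
where ω_5 = e^(-2πi/5)

Computing each X[k]:
X[0] = 3
X[1] = 4.5451-1.6776i
X[2] = -1.0451-3.6655i
X[3] = -1.0451+3.6655i
X[4] = 4.5451+1.6776i

X = [3, 4.5451-1.6776i, -1.0451-3.6655i, -1.0451+3.6655i, 4.5451+1.6776i]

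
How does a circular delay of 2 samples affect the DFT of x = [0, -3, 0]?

Time shift by 2: X_shifted[k] = ω_3^(2k) · X[k]
Shifted x = [-3, 0, 0]

DFT(x[n-2]) = [-3, -3, -3]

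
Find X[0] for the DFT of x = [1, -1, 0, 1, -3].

X[0] = Σ(n=0 to 4) x[n] · ω_5^0 = Σ x[n]
= (1) + (-1) + (0) + (1) + (-3)

X[0] = -2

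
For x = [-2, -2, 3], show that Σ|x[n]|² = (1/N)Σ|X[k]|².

Time domain:
Σ|x[n]|² = |-2|² + |-2|² + |3|² = 17.0000

Frequency domain:
(1/3)Σ|X[k]|² = (1/3)(|-1|² + |-2.5000+4.3301i|² + |-2.5000-4.3301i|²) = (1/3)·51.0000 = 17.0000

Both sides agree, confirming Parseval's theorem.

Σ|x[n]|² = (1/N)Σ|X[k]|² = 17.0000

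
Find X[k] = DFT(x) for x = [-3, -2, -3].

X[k] = Σ(n=0 to 2) x[n] · ω_3^(nk)
where ω_3 = e^(-2πi/3)

Computing each X[k]:
X[0] = -8
X[1] = -0.5000-0.8660i
X[2] = -0.5000+0.8660i

X = [-8, -0.5000-0.8660i, -0.5000+0.8660i]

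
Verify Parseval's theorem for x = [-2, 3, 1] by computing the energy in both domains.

Time domain:
Σ|x[n]|² = |-2|² + |3|² + |1|² = 14.0000

Frequency domain:
(1/3)Σ|X[k]|² = (1/3)(|2|² + |-4.0000-1.7321i|² + |-4.0000+1.7321i|²) = (1/3)·42.0000 = 14.0000

Both sides agree, confirming Parseval's theorem.

Σ|x[n]|² = (1/N)Σ|X[k]|² = 14.0000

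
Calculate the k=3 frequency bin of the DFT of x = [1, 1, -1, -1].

X[3] = Σ(n=0 to 3) x[n] · ω_4^(3n) where ω_4 = e^(-2πi/4)
= (1)·ω_4^0 + (1)·ω_4^3 + (-1)·ω_4^6 + (-1)·ω_4^9

X[3] = 2+2i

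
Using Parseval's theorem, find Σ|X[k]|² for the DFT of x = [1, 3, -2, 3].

Parseval: Σ|x[n]|² = (1/N)Σ|X[k]|², so Σ|X[k]|² = N·Σ|x[n]|² = 4·23.0000

Σ|X[k]|² = N·Σ|x[n]|² = 4·23.0000 = 92.0000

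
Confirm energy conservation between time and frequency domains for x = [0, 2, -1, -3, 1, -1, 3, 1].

Time domain:
Σ|x[n]|² = |0|² + |2|² + |-1|² + |-3|² + |1|² + |-1|² + |3|² + |1|² = 26.0000

Frequency domain:
(1/8)Σ|X[k]|² = (1/8)(|2|² + |3.9497+4.7071i|² + |-1-3i|² + |-5.9497-3.2929i|² + |4|² + |-5.9497+3.2929i|² + |-1+3i|² + |3.9497-4.7071i|²) = (1/8)·208.0000 = 26.0000

Both sides agree, confirming Parseval's theorem.

Σ|x[n]|² = (1/N)Σ|X[k]|² = 26.0000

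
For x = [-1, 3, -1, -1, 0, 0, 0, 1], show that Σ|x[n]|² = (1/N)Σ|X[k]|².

Time domain:
Σ|x[n]|² = |-1|² + |3|² + |-1|² + |-1|² + |0|² + |0|² + |0|² + |1|² = 13.0000

Frequency domain:
(1/8)Σ|X[k]|² = (1/8)(|1|² + |2.5355+0.2929i|² + |-3i|² + |-4.5355-1.7071i|² + |-5|² + |-4.5355+1.7071i|² + |3i|² + |2.5355-0.2929i|²) = (1/8)·104.0000 = 13.0000

Both sides agree, confirming Parseval's theorem.

Σ|x[n]|² = (1/N)Σ|X[k]|² = 13.0000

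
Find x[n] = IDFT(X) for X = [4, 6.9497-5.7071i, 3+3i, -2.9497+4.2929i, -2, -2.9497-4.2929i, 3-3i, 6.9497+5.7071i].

x[n] = (1/8) Σ(k=0 to 7) X[k] · e^(2πikn/8)

Computing each x[n]:
x[0] = 2
x[1] = 2
x[2] = 2
x[3] = 0
x[4] = 0
x[5] = -2
x[6] = -3
x[7] = 3

x = [2, 2, 2, 0, 0, -2, -3, 3]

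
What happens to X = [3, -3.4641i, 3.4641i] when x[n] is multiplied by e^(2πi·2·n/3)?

Modulation property: DFT(ω_3^(-2n)·x[n]) = X[(k-2) mod 3], so circularly shift X by 2 positions.

X[k-2] = [-3.4641i, 3.4641i, 3]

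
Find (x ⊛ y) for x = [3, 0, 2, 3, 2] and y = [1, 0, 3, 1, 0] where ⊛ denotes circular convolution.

(x ⊛ y)[n] = Σ(m=0 to 4) x[m] · y[(n-m) mod 5]

Computing each output sample:
(x ⊛ y)[0] = 14
(x ⊛ y)[1] = 9
(x ⊛ y)[2] = 13
(x ⊛ y)[3] = 6
(x ⊛ y)[4] = 8

x ⊛ y = [14, 9, 13, 6, 8]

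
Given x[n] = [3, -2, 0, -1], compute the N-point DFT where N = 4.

X[k] = Σ(n=0 to 3) x[n] · ω_4^(nk)
where ω_4 = e^(-2πi/4)

Computing each X[k]:
X[0] = 0
X[1] = 3+1i
X[2] = 6
X[3] = 3-1i

X = [0, 3+1i, 6, 3-1i]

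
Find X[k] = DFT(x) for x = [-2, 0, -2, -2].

X[k] = Σ(n=0 to 3) x[n] · ω_4^(nk)
where ω_4 = e^(-2πi/4)

Computing each X[k]:
X[0] = -6
X[1] = -2i
X[2] = -2
X[3] = 2i

X = [-6, -2i, -2, 2i]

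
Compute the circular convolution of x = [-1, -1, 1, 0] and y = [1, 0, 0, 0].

(x ⊛ y)[n] = Σ(m=0 to 3) x[m] · y[(n-m) mod 4]

Computing each output sample:
(x ⊛ y)[0] = -1
(x ⊛ y)[1] = -1
(x ⊛ y)[2] = 1
(x ⊛ y)[3] = 0

x ⊛ y = [-1, -1, 1, 0]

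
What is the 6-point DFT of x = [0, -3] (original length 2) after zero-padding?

Original 2-point DFT: [-3, 3]
Zero-padded 6-point DFT provides frequency interpolation.

DFT_6([x, 0, ...]) = [-3, -1.5000+2.5981i, 1.5000+2.5981i, 3, 1.5000-2.5981i, -1.5000-2.5981i]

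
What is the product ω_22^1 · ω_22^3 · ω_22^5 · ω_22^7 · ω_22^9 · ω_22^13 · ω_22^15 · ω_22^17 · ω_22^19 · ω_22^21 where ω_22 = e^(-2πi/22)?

The primitive 22nd roots of unity are ω_22^k for k coprime to 22: k ∈ {1, 3, 5, 7, 9, 13, 15, 17, 19, 21}
Their product equals the constant term of the cyclotomic polynomial Φ_22(x) up to sign.
For n ≥ 3, the product of all primitive nth roots of unity is 1. (For n=1 it is 1; for n=2 it is -1.)

1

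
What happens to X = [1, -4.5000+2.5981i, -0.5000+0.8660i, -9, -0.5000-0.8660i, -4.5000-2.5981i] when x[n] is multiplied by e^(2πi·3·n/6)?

Modulation property: DFT(ω_6^(-3n)·x[n]) = X[(k-3) mod 6], so circularly shift X by 3 positions.

X[k-3] = [-9, -0.5000-0.8660i, -4.5000-2.5981i, 1, -4.5000+2.5981i, -0.5000+0.8660i]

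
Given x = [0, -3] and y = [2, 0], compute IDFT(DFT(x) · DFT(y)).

(x ⊛ y)[n] = Σ(m=0 to 1) x[m] · y[(n-m) mod 2]

Computing each output sample:
(x ⊛ y)[0] = 0
(x ⊛ y)[1] = -6

x ⊛ y = [0, -6]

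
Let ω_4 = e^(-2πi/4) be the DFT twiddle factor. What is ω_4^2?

ω_4^2 = e^(-2πi·2/4)
= cos(-2π·2/4) + i·sin(-2π·2/4)
= cos(-4π/4) + i·sin(-4π/4)

ω_4^2 = cos(-4π/4) + i·sin(-4π/4) = -1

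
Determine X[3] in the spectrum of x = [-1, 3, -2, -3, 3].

X[3] = Σ(n=0 to 4) x[n] · ω_5^(3n) where ω_5 = e^(-2πi/5)
= (-1)·ω_5^0 + (3)·ω_5^3 + (-2)·ω_5^6 + (-3)·ω_5^9 + (3)·ω_5^12

X[3] = -7.3992-0.9511i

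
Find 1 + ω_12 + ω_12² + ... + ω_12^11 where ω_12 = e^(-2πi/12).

Sum of all nth roots of unity equals 0 for n > 1 (geometric series with r ≠ 1).

0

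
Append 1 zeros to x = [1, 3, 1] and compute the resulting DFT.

Original 3-point DFT: [5, -1.0000-1.7321i, -1.0000+1.7321i]
Zero-padded 4-point DFT provides frequency interpolation.

DFT_4([x, 0, ...]) = [5, -3i, -1, 3i]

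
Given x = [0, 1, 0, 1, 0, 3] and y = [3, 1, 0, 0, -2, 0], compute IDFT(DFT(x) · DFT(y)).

(x ⊛ y)[n] = Σ(m=0 to 5) x[m] · y[(n-m) mod 6]

Computing each output sample:
(x ⊛ y)[0] = 3
(x ⊛ y)[1] = 1
(x ⊛ y)[2] = 1
(x ⊛ y)[3] = -3
(x ⊛ y)[4] = 1
(x ⊛ y)[5] = 7

x ⊛ y = [3, 1, 1, -3, 1, 7]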